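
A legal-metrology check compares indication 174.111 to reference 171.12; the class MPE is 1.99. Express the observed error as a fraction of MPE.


e = indication - reference = 174.111 - 171.12 = 2.9910
|e| = 2.9910
ratio = |e| / MPE = 2.9910 / 1.99
ratio = 1.5030

1.5030


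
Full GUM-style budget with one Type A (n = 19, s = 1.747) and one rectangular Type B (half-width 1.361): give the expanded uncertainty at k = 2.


u_A = s / sqrt(n) = 1.747 / sqrt(19) = 0.40078929
u_B = half_width / sqrt(3) = 1.361 / sqrt(3) = 0.78577372
uc = sqrt(u_A^2 + u_B^2) = sqrt(0.40078929^2 + 0.78577372^2) = 0.88208412
U = k * uc = 2 * 0.88208412
U = 1.7642

1.7642


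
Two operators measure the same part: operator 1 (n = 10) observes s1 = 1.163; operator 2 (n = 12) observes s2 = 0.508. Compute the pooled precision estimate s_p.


s_p = sqrt(((n1-1)*s1^2 + (n2-1)*s2^2) / (n1+n2-2))
numerator = (10-1)*1.163^2 + (12-1)*0.508^2 = 12.173121 + 2.838704 = 15.011825
denominator = 10 + 12 - 2 = 20
s_p^2 = 15.011825 / 20 = 0.75059125
s_p = sqrt(0.75059125) = 0.8664

0.8664


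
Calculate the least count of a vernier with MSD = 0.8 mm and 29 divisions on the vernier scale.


LC = MSD / n_div
= 0.8 / 29
= 0.0276

0.0276


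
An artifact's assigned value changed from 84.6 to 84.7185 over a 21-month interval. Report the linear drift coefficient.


rate = (v2 - v1) / months
= (84.7185 - 84.6) / 21
= 0.1185 / 21
= 0.0056

0.0056


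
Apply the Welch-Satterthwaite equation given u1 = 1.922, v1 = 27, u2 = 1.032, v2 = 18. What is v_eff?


uc = sqrt(u1^2 + u2^2) = sqrt(1.922^2 + 1.032^2) = 2.181538
v_eff = uc^4 / (u1^4/v1 + u2^4/v2)
= 2.181538^4 / (1.922^4/27 + 1.032^4/18)
= 22.649109 / 0.56843225
v_eff = 39.8449

39.8449


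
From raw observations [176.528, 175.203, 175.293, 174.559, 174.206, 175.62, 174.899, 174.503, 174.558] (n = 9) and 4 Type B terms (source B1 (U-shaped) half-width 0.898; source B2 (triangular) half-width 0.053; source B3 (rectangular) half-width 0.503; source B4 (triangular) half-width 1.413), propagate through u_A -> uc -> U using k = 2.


mean = (176.528 + 175.203 + 175.293 + 174.559 + 174.206 + 175.62 + 174.899 + 174.503 + 174.558) / 9 = 175.041
s = sqrt(sum((x - mean)^2)/(n-1)) = 0.71664182
u_A = s / sqrt(n) = 0.71664182 / sqrt(9) = 0.23888061
u_B1 = 0.898 / sqrt(2) = 0.63498189
u_B2 = 0.053 / sqrt(6) = 0.021637159
u_B3 = 0.503 / sqrt(3) = 0.29040719
u_B4 = 1.413 / sqrt(6) = 0.57685483
uc = sqrt(0.23888061^2 + 0.63498189^2 + 0.021637159^2 + 0.29040719^2 + 0.57685483^2) = 0.93692686
U = k * uc = 2 * 0.93692686
U = 1.8739

1.8739


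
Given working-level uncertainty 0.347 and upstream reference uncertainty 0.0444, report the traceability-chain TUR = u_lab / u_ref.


TUR = u_lab / u_ref
= 0.347 / 0.0444
= 7.8153

7.8153


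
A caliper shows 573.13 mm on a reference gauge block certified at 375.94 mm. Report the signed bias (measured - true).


Systematic error = measured - true
= 573.13 - 375.94
= 197.1900

197.1900


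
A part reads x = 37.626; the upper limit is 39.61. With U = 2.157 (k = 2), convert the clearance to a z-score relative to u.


u = U / k = 2.157 / 2 = 1.0785
margin = |USL - x| = |39.61 - 37.626| = 1.984
z = margin / u = 1.984 / 1.0785
z = 1.8396

1.8396


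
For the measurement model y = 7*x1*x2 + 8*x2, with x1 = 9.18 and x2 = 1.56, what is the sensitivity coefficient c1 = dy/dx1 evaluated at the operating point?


y = 7*x1*x2 + 8*x2
dy/dx1 = 7*x2
Evaluate at x2 = 1.56: c1 = 7 * 1.56
c1 = 10.9200

10.9200


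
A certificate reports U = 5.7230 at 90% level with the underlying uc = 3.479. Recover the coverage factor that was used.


k = U / uc
k = 5.7230 / 3.479
k = 1.645

1.645


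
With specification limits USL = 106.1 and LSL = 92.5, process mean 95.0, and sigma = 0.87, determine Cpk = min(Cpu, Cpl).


Cpu = (USL - mean) / (3*sigma) = (106.1 - 95.0) / (3*0.87) = 4.2529
Cpl = (mean - LSL) / (3*sigma) = (95.0 - 92.5) / (3*0.87) = 0.9579
Cpk = min(Cpu, Cpl) = 0.9579

0.9579


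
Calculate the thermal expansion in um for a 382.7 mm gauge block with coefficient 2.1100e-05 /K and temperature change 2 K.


dL = L * alpha * dT
= 382.7 * 2.1100e-05 * 2
= 0.0161499 mm
dL_um = 0.0161499 * 1000 = 16.1499 um

16.1499


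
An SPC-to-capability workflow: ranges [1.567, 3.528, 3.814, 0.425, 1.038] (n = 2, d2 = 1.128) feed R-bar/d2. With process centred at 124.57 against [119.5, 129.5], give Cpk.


R_bar = (1.567 + 3.528 + 3.814 + 0.425 + 1.038) / 5 = 2.0744
sigma = R_bar / d2 = 2.0744 / 1.128 = 1.8390071
Cp = (USL - LSL)/(6*sigma) = (129.5 - 119.5)/(6*1.8390071) = 0.9063
Cpu = (129.5 - 124.57)/(3*1.8390071) = 0.8936
Cpl = (124.57 - 119.5)/(3*1.8390071) = 0.9190
Cpk = min(Cpu, Cpl) = 0.8936

0.8936


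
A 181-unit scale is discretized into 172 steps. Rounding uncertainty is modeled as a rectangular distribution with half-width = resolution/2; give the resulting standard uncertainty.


resolution = range / divisions
resolution = 181 / 172 = 1.0523256
u_res = resolution / (2*sqrt(3))
u_res = 1.0523256 / 3.4641016
u_res = 0.3038

0.3038


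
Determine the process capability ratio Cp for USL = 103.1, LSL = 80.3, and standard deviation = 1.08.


Cp = (USL - LSL) / (6 * sigma)
= (103.1 - 80.3) / (6 * 1.08)
= 22.8000 / 6.4800
= 3.5185

3.5185


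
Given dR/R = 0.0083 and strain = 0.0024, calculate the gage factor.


GF = (dR/R) / epsilon
= 0.0083 / 0.0024
= 3.4583

3.4583


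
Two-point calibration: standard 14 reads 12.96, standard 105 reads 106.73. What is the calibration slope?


slope = (y2 - y1) / (x2 - x1)
= (106.73 - 12.96) / (105 - 14)
= 93.7700 / 91
= 1.0304

1.0304


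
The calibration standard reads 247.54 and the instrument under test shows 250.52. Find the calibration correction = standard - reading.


Correction = standard - reading
= 247.54 - 250.52
= -2.9800

-2.9800


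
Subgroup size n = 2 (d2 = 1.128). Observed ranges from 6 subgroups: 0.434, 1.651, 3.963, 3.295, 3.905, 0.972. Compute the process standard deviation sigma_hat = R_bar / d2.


R_bar = (0.434 + 1.651 + 3.963 + 3.295 + 3.905 + 0.972) / 6
R_bar = 14.22 / 6 = 2.37
sigma_hat = R_bar / d2 = 2.37 / 1.128 = 2.1011

2.1011


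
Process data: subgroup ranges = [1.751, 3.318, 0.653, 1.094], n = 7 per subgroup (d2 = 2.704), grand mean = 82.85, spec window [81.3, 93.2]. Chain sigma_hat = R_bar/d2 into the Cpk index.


R_bar = (1.751 + 3.318 + 0.653 + 1.094) / 4 = 1.704
sigma = R_bar / d2 = 1.704 / 2.704 = 0.63017751
Cp = (USL - LSL)/(6*sigma) = (93.2 - 81.3)/(6*0.63017751) = 3.1473
Cpu = (93.2 - 82.85)/(3*0.63017751) = 5.4746
Cpl = (82.85 - 81.3)/(3*0.63017751) = 0.8199
Cpk = min(Cpu, Cpl) = 0.8199

0.8199


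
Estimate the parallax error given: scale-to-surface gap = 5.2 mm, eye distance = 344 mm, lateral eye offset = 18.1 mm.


error = h * offset / d
= 5.2 * 18.1 / 344
= 0.2736

0.2736


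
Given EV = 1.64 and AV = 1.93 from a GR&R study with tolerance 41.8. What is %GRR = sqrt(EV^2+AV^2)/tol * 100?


GRR = sqrt(EV^2 + AV^2) = sqrt(1.64^2 + 1.93^2) = 2.5326863
%GRR = GRR / tol * 100 = 2.5326863 / 41.8 * 100
%GRR = 6.0591

6.0591


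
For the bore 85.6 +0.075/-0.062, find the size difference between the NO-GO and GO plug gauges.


GO = nominal - lower_tol (smallest hole = maximum material condition)
GO = 85.6 - 0.062 = 85.538
NO-GO = nominal + upper_tol (largest hole = least material condition)
NO-GO = 85.6 + 0.075 = 85.675
spread = NO-GO - GO = 85.675 - 85.538 = 0.1370

0.1370


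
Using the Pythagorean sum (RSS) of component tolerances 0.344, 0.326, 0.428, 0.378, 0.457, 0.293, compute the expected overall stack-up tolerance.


RSS = sqrt(0.344^2 + 0.326^2 + 0.428^2 + 0.378^2 + 0.457^2 + 0.293^2)
= sqrt(0.845378)
= 0.9194

0.9194


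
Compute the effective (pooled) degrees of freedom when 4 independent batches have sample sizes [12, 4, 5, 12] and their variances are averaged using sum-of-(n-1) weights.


nu = sum_i (n_i - 1)
nu = ((12 - 1) + (4 - 1) + (5 - 1) + (12 - 1))
nu = 11 + 3 + 4 + 11
nu = 29

29


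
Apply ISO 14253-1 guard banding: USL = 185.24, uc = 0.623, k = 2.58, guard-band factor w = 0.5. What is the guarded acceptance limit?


U = k * uc = 2.58 * 0.623 = 1.60734
guard band g = w * U = 0.5 * 1.60734 = 0.80367
AL = USL - g = 185.24 - 0.80367
AL = 184.4363

184.4363


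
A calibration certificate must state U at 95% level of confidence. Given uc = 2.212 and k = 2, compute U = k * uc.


U = k * uc
U = 2 * 2.212
U = 4.4240

4.4240


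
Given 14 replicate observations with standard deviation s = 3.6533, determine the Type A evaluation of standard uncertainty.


u_A = s / sqrt(n)
u_A = 3.6533 / sqrt(14)
u_A = 3.6533 / 3.7416574
u_A = 0.9764

0.9764


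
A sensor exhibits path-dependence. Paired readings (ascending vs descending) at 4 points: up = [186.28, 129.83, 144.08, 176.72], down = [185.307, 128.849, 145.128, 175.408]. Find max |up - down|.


|186.28 - 185.307| = 0.9730
|129.83 - 128.849| = 0.9810
|144.08 - 145.128| = 1.0480
|176.72 - 175.408| = 1.3120
hysteresis = max(diffs) = 1.3120

1.3120


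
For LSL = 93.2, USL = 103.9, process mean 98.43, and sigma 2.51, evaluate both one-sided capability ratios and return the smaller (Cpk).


Cpu = (USL - mean) / (3*sigma) = (103.9 - 98.43) / (3*2.51) = 0.7264
Cpl = (mean - LSL) / (3*sigma) = (98.43 - 93.2) / (3*2.51) = 0.6946
Cpk = min(Cpu, Cpl) = 0.6946

0.6946


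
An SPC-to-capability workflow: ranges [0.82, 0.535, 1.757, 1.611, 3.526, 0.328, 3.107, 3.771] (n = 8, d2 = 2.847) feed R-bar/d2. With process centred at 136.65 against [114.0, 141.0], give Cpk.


R_bar = (0.82 + 0.535 + 1.757 + 1.611 + 3.526 + 0.328 + 3.107 + 3.771) / 8 = 1.931875
sigma = R_bar / d2 = 1.931875 / 2.847 = 0.67856516
Cp = (USL - LSL)/(6*sigma) = (141.0 - 114.0)/(6*0.67856516) = 6.6316
Cpu = (141.0 - 136.65)/(3*0.67856516) = 2.1369
Cpl = (136.65 - 114.0)/(3*0.67856516) = 11.1264
Cpk = min(Cpu, Cpl) = 2.1369

2.1369


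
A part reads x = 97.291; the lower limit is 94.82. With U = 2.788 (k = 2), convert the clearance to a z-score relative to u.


u = U / k = 2.788 / 2 = 1.394
margin = |LSL - x| = |94.82 - 97.291| = 2.471
z = margin / u = 2.471 / 1.394
z = 1.7726

1.7726


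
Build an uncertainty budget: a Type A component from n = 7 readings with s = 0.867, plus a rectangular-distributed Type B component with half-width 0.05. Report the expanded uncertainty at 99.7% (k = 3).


u_A = s / sqrt(n) = 0.867 / sqrt(7) = 0.3276952
u_B = half_width / sqrt(3) = 0.05 / sqrt(3) = 0.028867513
uc = sqrt(u_A^2 + u_B^2) = sqrt(0.3276952^2 + 0.028867513^2) = 0.32896425
U = k * uc = 3 * 0.32896425
U = 0.9869

0.9869


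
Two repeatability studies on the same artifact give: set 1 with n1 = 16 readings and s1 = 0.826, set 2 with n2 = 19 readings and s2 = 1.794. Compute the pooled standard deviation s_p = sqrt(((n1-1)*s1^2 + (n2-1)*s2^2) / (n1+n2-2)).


s_p = sqrt(((n1-1)*s1^2 + (n2-1)*s2^2) / (n1+n2-2))
numerator = (16-1)*0.826^2 + (19-1)*1.794^2 = 10.23414 + 57.931848 = 68.165988
denominator = 16 + 19 - 2 = 33
s_p^2 = 68.165988 / 33 = 2.065636
s_p = sqrt(2.065636) = 1.4372

1.4372


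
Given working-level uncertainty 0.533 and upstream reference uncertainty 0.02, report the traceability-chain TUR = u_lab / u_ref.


TUR = u_lab / u_ref
= 0.533 / 0.02
= 26.6500

26.6500


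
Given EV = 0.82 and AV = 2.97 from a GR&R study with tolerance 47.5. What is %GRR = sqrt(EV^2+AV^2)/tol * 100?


GRR = sqrt(EV^2 + AV^2) = sqrt(0.82^2 + 2.97^2) = 3.0811199
%GRR = GRR / tol * 100 = 3.0811199 / 47.5 * 100
%GRR = 6.4866

6.4866


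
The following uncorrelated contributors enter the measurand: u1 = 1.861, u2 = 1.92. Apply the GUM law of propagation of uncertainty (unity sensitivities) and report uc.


uc = sqrt(1.861^2 + 1.92^2)
uc = sqrt(7.149721)
uc = 2.6739

2.6739


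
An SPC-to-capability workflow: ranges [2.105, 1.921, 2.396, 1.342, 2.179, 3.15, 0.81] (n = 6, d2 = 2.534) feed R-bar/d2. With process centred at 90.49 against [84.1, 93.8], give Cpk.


R_bar = (2.105 + 1.921 + 2.396 + 1.342 + 2.179 + 3.15 + 0.81) / 7 = 1.9861429
sigma = R_bar / d2 = 1.9861429 / 2.534 = 0.78379751
Cp = (USL - LSL)/(6*sigma) = (93.8 - 84.1)/(6*0.78379751) = 2.0626
Cpu = (93.8 - 90.49)/(3*0.78379751) = 1.4077
Cpl = (90.49 - 84.1)/(3*0.78379751) = 2.7175
Cpk = min(Cpu, Cpl) = 1.4077

1.4077


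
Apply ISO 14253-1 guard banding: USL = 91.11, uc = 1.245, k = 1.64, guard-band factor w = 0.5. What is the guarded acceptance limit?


U = k * uc = 1.64 * 1.245 = 2.0418
guard band g = w * U = 0.5 * 2.0418 = 1.0209
AL = USL - g = 91.11 - 1.0209
AL = 90.0891

90.0891


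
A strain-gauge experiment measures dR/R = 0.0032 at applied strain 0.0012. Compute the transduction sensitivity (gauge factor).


GF = (dR/R) / epsilon
= 0.0032 / 0.0012
= 2.6667

2.6667


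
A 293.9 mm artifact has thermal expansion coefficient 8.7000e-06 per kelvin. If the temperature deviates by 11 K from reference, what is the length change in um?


dL = L * alpha * dT
= 293.9 * 8.7000e-06 * 11
= 0.0281262 mm
dL_um = 0.0281262 * 1000 = 28.1262 um

28.1262


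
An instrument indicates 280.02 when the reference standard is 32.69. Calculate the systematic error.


Systematic error = measured - true
= 280.02 - 32.69
= 247.3300

247.3300


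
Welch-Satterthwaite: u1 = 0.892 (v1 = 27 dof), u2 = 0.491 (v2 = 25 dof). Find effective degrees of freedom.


uc = sqrt(u1^2 + u2^2) = sqrt(0.892^2 + 0.491^2) = 1.0182068
v_eff = uc^4 / (u1^4/v1 + u2^4/v2)
= 1.0182068^4 / (0.892^4/27 + 0.491^4/25)
= 1.0748404 / 0.025772254
v_eff = 41.7053

41.7053


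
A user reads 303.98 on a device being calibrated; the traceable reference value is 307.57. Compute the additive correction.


Correction = standard - reading
= 307.57 - 303.98
= 3.5900

3.5900


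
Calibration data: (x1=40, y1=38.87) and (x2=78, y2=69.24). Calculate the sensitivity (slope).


slope = (y2 - y1) / (x2 - x1)
= (69.24 - 38.87) / (78 - 40)
= 30.3700 / 38
= 0.7992

0.7992


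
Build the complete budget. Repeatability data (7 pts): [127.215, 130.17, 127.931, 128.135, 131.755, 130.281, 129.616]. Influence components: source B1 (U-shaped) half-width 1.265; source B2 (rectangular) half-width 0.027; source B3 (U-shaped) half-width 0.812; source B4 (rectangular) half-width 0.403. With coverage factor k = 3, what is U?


mean = (127.215 + 130.17 + 127.931 + 128.135 + 131.755 + 130.281 + 129.616) / 7 = 129.3004286
s = sqrt(sum((x - mean)^2)/(n-1)) = 1.6033689
u_A = s / sqrt(n) = 1.6033689 / sqrt(7) = 0.60601648
u_B1 = 1.265 / sqrt(2) = 0.89449008
u_B2 = 0.027 / sqrt(3) = 0.015588457
u_B3 = 0.812 / sqrt(2) = 0.57417071
u_B4 = 0.403 / sqrt(3) = 0.23267216
uc = sqrt(0.60601648^2 + 0.89449008^2 + 0.015588457^2 + 0.57417071^2 + 0.23267216^2) = 1.24556
U = k * uc = 3 * 1.24556
U = 3.7367

3.7367


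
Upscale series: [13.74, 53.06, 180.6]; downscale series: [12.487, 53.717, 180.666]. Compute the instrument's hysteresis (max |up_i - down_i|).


|13.74 - 12.487| = 1.2530
|53.06 - 53.717| = 0.6570
|180.6 - 180.666| = 0.0660
hysteresis = max(diffs) = 1.2530

1.2530


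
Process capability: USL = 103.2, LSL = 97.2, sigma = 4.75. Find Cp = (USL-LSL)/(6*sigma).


Cp = (USL - LSL) / (6 * sigma)
= (103.2 - 97.2) / (6 * 4.75)
= 6.0000 / 28.5000
= 0.2105

0.2105


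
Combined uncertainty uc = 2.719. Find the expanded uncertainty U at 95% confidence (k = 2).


U = k * uc
U = 2 * 2.719
U = 5.4380

5.4380


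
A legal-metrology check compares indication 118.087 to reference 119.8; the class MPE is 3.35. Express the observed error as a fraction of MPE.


e = indication - reference = 118.087 - 119.8 = -1.7130
|e| = 1.7130
ratio = |e| / MPE = 1.7130 / 3.35
ratio = 0.5113

0.5113


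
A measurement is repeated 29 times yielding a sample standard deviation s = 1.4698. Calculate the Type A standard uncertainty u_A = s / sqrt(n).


u_A = s / sqrt(n)
u_A = 1.4698 / sqrt(29)
u_A = 1.4698 / 5.3851648
u_A = 0.2729

0.2729


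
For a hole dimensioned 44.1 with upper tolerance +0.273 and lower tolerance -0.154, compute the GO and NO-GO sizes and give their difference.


GO = nominal - lower_tol (smallest hole = maximum material condition)
GO = 44.1 - 0.154 = 43.946
NO-GO = nominal + upper_tol (largest hole = least material condition)
NO-GO = 44.1 + 0.273 = 44.373
spread = NO-GO - GO = 44.373 - 43.946 = 0.4270

0.4270


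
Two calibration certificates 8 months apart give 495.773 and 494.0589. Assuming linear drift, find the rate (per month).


rate = (v2 - v1) / months
= (494.0589 - 495.773) / 8
= -1.7141 / 8
= -0.2143

-0.2143


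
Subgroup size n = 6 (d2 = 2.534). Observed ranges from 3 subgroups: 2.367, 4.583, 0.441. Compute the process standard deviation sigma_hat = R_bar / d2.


R_bar = (2.367 + 4.583 + 0.441) / 3
R_bar = 7.391 / 3 = 2.4636667
sigma_hat = R_bar / d2 = 2.4636667 / 2.534 = 0.9722

0.9722


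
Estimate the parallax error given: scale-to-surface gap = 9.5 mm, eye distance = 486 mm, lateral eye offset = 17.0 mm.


error = h * offset / d
= 9.5 * 17.0 / 486
= 0.3323

0.3323


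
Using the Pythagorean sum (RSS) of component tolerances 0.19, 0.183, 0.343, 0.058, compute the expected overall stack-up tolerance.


RSS = sqrt(0.19^2 + 0.183^2 + 0.343^2 + 0.058^2)
= sqrt(0.190602)
= 0.4366

0.4366


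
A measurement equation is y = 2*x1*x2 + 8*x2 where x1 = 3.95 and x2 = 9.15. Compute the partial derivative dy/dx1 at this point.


y = 2*x1*x2 + 8*x2
dy/dx1 = 2*x2
Evaluate at x2 = 9.15: c1 = 2 * 9.15
c1 = 18.3000

18.3000


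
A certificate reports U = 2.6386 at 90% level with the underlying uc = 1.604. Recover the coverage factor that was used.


k = U / uc
k = 2.6386 / 1.604
k = 1.645

1.645


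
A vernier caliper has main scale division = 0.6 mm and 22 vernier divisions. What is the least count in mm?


LC = MSD / n_div
= 0.6 / 22
= 0.0273

0.0273


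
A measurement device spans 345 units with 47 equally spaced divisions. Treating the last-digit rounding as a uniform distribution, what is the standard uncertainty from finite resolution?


resolution = range / divisions
resolution = 345 / 47 = 7.3404255
u_res = resolution / (2*sqrt(3))
u_res = 7.3404255 / 3.4641016
u_res = 2.1190

2.1190


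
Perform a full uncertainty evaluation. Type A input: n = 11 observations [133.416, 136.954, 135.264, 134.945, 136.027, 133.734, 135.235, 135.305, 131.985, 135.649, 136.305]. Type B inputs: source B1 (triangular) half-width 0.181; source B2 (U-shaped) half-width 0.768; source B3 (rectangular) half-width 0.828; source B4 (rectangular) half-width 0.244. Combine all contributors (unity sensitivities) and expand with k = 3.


mean = (133.416 + 136.954 + 135.264 + 134.945 + 136.027 + 133.734 + 135.235 + 135.305 + 131.985 + 135.649 + 136.305) / 11 = 134.9835455
s = sqrt(sum((x - mean)^2)/(n-1)) = 1.4288842
u_A = s / sqrt(n) = 1.4288842 / sqrt(11) = 0.4308248
u_B1 = 0.181 / sqrt(6) = 0.073892941
u_B2 = 0.768 / sqrt(2) = 0.54305801
u_B3 = 0.828 / sqrt(3) = 0.47804602
u_B4 = 0.244 / sqrt(3) = 0.14087347
uc = sqrt(0.4308248^2 + 0.073892941^2 + 0.54305801^2 + 0.47804602^2 + 0.14087347^2) = 0.85694545
U = k * uc = 3 * 0.85694545
U = 2.5708

2.5708


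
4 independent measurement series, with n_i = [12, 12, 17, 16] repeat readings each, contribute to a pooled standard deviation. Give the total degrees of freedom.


nu = sum_i (n_i - 1)
nu = ((12 - 1) + (12 - 1) + (17 - 1) + (16 - 1))
nu = 11 + 11 + 16 + 15
nu = 53

53


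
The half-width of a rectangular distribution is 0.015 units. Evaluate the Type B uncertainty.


u_B = half_width / sqrt(3)
u_B = 0.015 / 1.7320508
u_B = 0.0087

0.0087


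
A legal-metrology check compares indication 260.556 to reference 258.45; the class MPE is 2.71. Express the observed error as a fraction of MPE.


e = indication - reference = 260.556 - 258.45 = 2.1060
|e| = 2.1060
ratio = |e| / MPE = 2.1060 / 2.71
ratio = 0.7771

0.7771


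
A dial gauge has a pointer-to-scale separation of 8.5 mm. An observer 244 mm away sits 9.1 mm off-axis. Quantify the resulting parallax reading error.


error = h * offset / d
= 8.5 * 9.1 / 244
= 0.3170

0.3170


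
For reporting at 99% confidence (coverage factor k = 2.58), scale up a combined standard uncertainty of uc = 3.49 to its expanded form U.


U = k * uc
U = 2.58 * 3.49
U = 9.0042

9.0042


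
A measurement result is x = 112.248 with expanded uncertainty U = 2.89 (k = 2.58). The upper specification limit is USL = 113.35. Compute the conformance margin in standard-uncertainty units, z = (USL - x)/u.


u = U / k = 2.89 / 2.58 = 1.120155
margin = |USL - x| = |113.35 - 112.248| = 1.102
z = margin / u = 1.102 / 1.120155
z = 0.9838

0.9838


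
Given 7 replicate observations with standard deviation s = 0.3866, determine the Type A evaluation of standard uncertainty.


u_A = s / sqrt(n)
u_A = 0.3866 / sqrt(7)
u_A = 0.3866 / 2.6457513
u_A = 0.1461

0.1461


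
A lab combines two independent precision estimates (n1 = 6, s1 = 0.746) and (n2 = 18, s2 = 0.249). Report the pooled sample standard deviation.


s_p = sqrt(((n1-1)*s1^2 + (n2-1)*s2^2) / (n1+n2-2))
numerator = (6-1)*0.746^2 + (18-1)*0.249^2 = 2.78258 + 1.054017 = 3.836597
denominator = 6 + 18 - 2 = 22
s_p^2 = 3.836597 / 22 = 0.17439077
s_p = sqrt(0.17439077) = 0.4176

0.4176


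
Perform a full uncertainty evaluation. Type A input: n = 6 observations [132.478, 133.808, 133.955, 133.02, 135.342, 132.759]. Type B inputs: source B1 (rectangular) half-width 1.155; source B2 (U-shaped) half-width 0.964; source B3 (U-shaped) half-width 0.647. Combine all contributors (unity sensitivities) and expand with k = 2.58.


mean = (132.478 + 133.808 + 133.955 + 133.02 + 135.342 + 132.759) / 6 = 133.5603333
s = sqrt(sum((x - mean)^2)/(n-1)) = 1.0485206
u_A = s / sqrt(n) = 1.0485206 / sqrt(6) = 0.42805674
u_B1 = 1.155 / sqrt(3) = 0.66683956
u_B2 = 0.964 / sqrt(2) = 0.68165094
u_B3 = 0.647 / sqrt(2) = 0.45749809
uc = sqrt(0.42805674^2 + 0.66683956^2 + 0.68165094^2 + 0.45749809^2) = 1.1409908
U = k * uc = 2.58 * 1.1409908
U = 2.9438

2.9438


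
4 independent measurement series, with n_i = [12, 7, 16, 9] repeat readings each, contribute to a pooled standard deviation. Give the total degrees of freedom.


nu = sum_i (n_i - 1)
nu = ((12 - 1) + (7 - 1) + (16 - 1) + (9 - 1))
nu = 11 + 6 + 15 + 8
nu = 40

40


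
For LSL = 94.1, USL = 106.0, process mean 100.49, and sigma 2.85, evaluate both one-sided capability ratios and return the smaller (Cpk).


Cpu = (USL - mean) / (3*sigma) = (106.0 - 100.49) / (3*2.85) = 0.6444
Cpl = (mean - LSL) / (3*sigma) = (100.49 - 94.1) / (3*2.85) = 0.7474
Cpk = min(Cpu, Cpl) = 0.6444

0.6444


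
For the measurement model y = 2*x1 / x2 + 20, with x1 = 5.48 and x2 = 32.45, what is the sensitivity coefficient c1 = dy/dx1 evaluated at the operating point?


y = 2*x1 / x2 + 20
dy/dx1 = 2/x2
Evaluate at x2 = 32.45: c1 = 2 / 32.45
c1 = 0.0616

0.0616


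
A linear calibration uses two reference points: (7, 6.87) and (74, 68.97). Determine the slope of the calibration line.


slope = (y2 - y1) / (x2 - x1)
= (68.97 - 6.87) / (74 - 7)
= 62.1000 / 67
= 0.9269

0.9269


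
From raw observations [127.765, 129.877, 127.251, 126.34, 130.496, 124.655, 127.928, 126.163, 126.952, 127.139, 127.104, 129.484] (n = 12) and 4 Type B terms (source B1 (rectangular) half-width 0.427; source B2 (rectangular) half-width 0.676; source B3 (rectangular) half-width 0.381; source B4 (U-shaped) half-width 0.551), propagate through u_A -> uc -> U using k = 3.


mean = (127.765 + 129.877 + 127.251 + 126.34 + 130.496 + 124.655 + 127.928 + 126.163 + 126.952 + 127.139 + 127.104 + 129.484) / 12 = 127.5961667
s = sqrt(sum((x - mean)^2)/(n-1)) = 1.6673733
u_A = s / sqrt(n) = 1.6673733 / sqrt(12) = 0.48132921
u_B1 = 0.427 / sqrt(3) = 0.24652856
u_B2 = 0.676 / sqrt(3) = 0.39028878
u_B3 = 0.381 / sqrt(3) = 0.21997045
u_B4 = 0.551 / sqrt(2) = 0.38961584
uc = sqrt(0.48132921^2 + 0.24652856^2 + 0.39028878^2 + 0.21997045^2 + 0.38961584^2) = 0.80309836
U = k * uc = 3 * 0.80309836
U = 2.4093

2.4093


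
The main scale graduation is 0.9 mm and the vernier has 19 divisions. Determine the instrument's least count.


LC = MSD / n_div
= 0.9 / 19
= 0.0474

0.0474


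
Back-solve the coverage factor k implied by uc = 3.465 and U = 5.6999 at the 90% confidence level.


k = U / uc
k = 5.6999 / 3.465
k = 1.645

1.645


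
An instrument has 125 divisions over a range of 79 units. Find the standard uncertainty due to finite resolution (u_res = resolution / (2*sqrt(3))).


resolution = range / divisions
resolution = 79 / 125 = 0.632
u_res = resolution / (2*sqrt(3))
u_res = 0.632 / 3.4641016
u_res = 0.1824

0.1824


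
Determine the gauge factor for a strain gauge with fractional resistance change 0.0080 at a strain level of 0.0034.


GF = (dR/R) / epsilon
= 0.0080 / 0.0034
= 2.3529

2.3529


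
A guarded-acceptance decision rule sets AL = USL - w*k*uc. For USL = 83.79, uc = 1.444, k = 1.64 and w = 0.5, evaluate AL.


U = k * uc = 1.64 * 1.444 = 2.36816
guard band g = w * U = 0.5 * 2.36816 = 1.18408
AL = USL - g = 83.79 - 1.18408
AL = 82.6059

82.6059


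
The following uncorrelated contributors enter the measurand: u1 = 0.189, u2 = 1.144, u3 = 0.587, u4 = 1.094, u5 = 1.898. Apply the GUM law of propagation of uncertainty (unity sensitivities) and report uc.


uc = sqrt(0.189^2 + 1.144^2 + 0.587^2 + 1.094^2 + 1.898^2)
uc = sqrt(6.488266)
uc = 2.5472

2.5472


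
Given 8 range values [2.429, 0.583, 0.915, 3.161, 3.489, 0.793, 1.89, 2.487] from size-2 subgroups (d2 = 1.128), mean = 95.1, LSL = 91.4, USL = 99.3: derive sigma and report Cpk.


R_bar = (2.429 + 0.583 + 0.915 + 3.161 + 3.489 + 0.793 + 1.89 + 2.487) / 8 = 1.968375
sigma = R_bar / d2 = 1.968375 / 1.128 = 1.7450133
Cp = (USL - LSL)/(6*sigma) = (99.3 - 91.4)/(6*1.7450133) = 0.7545
Cpu = (99.3 - 95.1)/(3*1.7450133) = 0.8023
Cpl = (95.1 - 91.4)/(3*1.7450133) = 0.7068
Cpk = min(Cpu, Cpl) = 0.7068

0.7068


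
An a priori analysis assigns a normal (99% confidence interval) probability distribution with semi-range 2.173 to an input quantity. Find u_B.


u_B = half_width / 2.576
u_B = 2.173 / 2.576
u_B = 0.8436

0.8436


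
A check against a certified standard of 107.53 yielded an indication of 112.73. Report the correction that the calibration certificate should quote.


Correction = standard - reading
= 107.53 - 112.73
= -5.2000

-5.2000


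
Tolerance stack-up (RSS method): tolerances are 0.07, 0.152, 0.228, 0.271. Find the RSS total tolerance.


RSS = sqrt(0.07^2 + 0.152^2 + 0.228^2 + 0.271^2)
= sqrt(0.153429)
= 0.3917

0.3917


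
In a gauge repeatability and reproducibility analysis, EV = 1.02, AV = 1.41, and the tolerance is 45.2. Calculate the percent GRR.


GRR = sqrt(EV^2 + AV^2) = sqrt(1.02^2 + 1.41^2) = 1.7402586
%GRR = GRR / tol * 100 = 1.7402586 / 45.2 * 100
%GRR = 3.8501

3.8501


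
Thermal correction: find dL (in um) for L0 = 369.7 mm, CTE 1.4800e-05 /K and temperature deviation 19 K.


dL = L * alpha * dT
= 369.7 * 1.4800e-05 * 19
= 0.1039596 mm
dL_um = 0.1039596 * 1000 = 103.9596 um

103.9596


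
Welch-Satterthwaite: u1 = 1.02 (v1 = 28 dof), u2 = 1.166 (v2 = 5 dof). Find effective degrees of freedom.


uc = sqrt(u1^2 + u2^2) = sqrt(1.02^2 + 1.166^2) = 1.5491791
v_eff = uc^4 / (u1^4/v1 + u2^4/v2)
= 1.5491791^4 / (1.02^4/28 + 1.166^4/5)
= 5.7597882 / 0.40833679
v_eff = 14.1055

14.1055


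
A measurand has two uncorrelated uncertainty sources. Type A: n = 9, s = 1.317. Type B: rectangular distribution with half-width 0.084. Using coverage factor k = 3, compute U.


u_A = s / sqrt(n) = 1.317 / sqrt(9) = 0.439
u_B = half_width / sqrt(3) = 0.084 / sqrt(3) = 0.048497423
uc = sqrt(u_A^2 + u_B^2) = sqrt(0.439^2 + 0.048497423^2) = 0.44167069
U = k * uc = 3 * 0.44167069
U = 1.3250

1.3250


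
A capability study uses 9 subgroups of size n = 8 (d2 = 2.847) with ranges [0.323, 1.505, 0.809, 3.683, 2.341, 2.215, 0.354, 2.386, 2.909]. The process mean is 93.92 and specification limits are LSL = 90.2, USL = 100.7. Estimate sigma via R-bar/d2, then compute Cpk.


R_bar = (0.323 + 1.505 + 0.809 + 3.683 + 2.341 + 2.215 + 0.354 + 2.386 + 2.909) / 9 = 1.8361111
sigma = R_bar / d2 = 1.8361111 / 2.847 = 0.64492838
Cp = (USL - LSL)/(6*sigma) = (100.7 - 90.2)/(6*0.64492838) = 2.7135
Cpu = (100.7 - 93.92)/(3*0.64492838) = 3.5043
Cpl = (93.92 - 90.2)/(3*0.64492838) = 1.9227
Cpk = min(Cpu, Cpl) = 1.9227

1.9227


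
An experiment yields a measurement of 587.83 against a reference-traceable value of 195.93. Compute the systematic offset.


Systematic error = measured - true
= 587.83 - 195.93
= 391.9000

391.9000


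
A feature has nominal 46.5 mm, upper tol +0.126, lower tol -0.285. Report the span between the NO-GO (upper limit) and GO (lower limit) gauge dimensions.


GO = nominal - lower_tol (smallest hole = maximum material condition)
GO = 46.5 - 0.285 = 46.215
NO-GO = nominal + upper_tol (largest hole = least material condition)
NO-GO = 46.5 + 0.126 = 46.626
spread = NO-GO - GO = 46.626 - 46.215 = 0.4110

0.4110


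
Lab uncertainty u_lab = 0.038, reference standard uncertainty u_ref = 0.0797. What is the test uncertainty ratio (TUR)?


TUR = u_lab / u_ref
= 0.038 / 0.0797
= 0.4768

0.4768


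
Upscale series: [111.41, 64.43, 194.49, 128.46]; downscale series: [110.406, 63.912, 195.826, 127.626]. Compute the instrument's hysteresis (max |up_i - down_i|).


|111.41 - 110.406| = 1.0040
|64.43 - 63.912| = 0.5180
|194.49 - 195.826| = 1.3360
|128.46 - 127.626| = 0.8340
hysteresis = max(diffs) = 1.3360

1.3360


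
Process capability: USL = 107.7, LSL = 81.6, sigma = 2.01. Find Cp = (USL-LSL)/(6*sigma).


Cp = (USL - LSL) / (6 * sigma)
= (107.7 - 81.6) / (6 * 2.01)
= 26.1000 / 12.0600
= 2.1642

2.1642


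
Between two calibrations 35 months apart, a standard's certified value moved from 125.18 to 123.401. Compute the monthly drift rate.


rate = (v2 - v1) / months
= (123.401 - 125.18) / 35
= -1.7790 / 35
= -0.0508

-0.0508


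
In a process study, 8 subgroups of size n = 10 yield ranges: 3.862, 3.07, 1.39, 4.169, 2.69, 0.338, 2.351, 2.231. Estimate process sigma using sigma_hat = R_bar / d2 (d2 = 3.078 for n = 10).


R_bar = (3.862 + 3.07 + 1.39 + 4.169 + 2.69 + 0.338 + 2.351 + 2.231) / 8
R_bar = 20.101 / 8 = 2.512625
sigma_hat = R_bar / d2 = 2.512625 / 3.078 = 0.8163

0.8163


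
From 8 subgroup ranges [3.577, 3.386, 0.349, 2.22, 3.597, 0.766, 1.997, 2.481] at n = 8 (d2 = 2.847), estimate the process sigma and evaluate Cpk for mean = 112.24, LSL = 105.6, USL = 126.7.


R_bar = (3.577 + 3.386 + 0.349 + 2.22 + 3.597 + 0.766 + 1.997 + 2.481) / 8 = 2.296625
sigma = R_bar / d2 = 2.296625 / 2.847 = 0.80668247
Cp = (USL - LSL)/(6*sigma) = (126.7 - 105.6)/(6*0.80668247) = 4.3594
Cpu = (126.7 - 112.24)/(3*0.80668247) = 5.9751
Cpl = (112.24 - 105.6)/(3*0.80668247) = 2.7437
Cpk = min(Cpu, Cpl) = 2.7437

2.7437


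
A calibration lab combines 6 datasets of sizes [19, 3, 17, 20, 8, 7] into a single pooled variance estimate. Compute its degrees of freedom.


nu = sum_i (n_i - 1)
nu = ((19 - 1) + (3 - 1) + (17 - 1) + (20 - 1) + (8 - 1) + (7 - 1))
nu = 18 + 2 + 16 + 19 + 7 + 6
nu = 68

68


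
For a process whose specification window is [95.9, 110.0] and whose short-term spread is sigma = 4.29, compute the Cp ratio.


Cp = (USL - LSL) / (6 * sigma)
= (110.0 - 95.9) / (6 * 4.29)
= 14.1000 / 25.7400
= 0.5478

0.5478


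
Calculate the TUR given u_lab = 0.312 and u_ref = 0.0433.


TUR = u_lab / u_ref
= 0.312 / 0.0433
= 7.2055

7.2055


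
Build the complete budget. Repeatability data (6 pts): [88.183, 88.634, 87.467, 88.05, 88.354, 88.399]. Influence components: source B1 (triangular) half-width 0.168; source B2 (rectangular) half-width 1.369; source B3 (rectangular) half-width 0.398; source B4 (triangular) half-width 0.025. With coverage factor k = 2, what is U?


mean = (88.183 + 88.634 + 87.467 + 88.05 + 88.354 + 88.399) / 6 = 88.18116667
s = sqrt(sum((x - mean)^2)/(n-1)) = 0.40239852
u_A = s / sqrt(n) = 0.40239852 / sqrt(6) = 0.16427851
u_B1 = 0.168 / sqrt(6) = 0.068585713
u_B2 = 1.369 / sqrt(3) = 0.79039252
u_B3 = 0.398 / sqrt(3) = 0.22978541
u_B4 = 0.025 / sqrt(6) = 0.010206207
uc = sqrt(0.16427851^2 + 0.068585713^2 + 0.79039252^2 + 0.22978541^2 + 0.010206207^2) = 0.84220975
U = k * uc = 2 * 0.84220975
U = 1.6844

1.6844


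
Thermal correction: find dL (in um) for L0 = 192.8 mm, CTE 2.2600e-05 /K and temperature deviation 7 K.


dL = L * alpha * dT
= 192.8 * 2.2600e-05 * 7
= 0.0305010 mm
dL_um = 0.0305010 * 1000 = 30.5010 um

30.5010


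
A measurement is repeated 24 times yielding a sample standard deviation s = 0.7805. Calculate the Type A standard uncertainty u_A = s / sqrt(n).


u_A = s / sqrt(n)
u_A = 0.7805 / sqrt(24)
u_A = 0.7805 / 4.8989795
u_A = 0.1593

0.1593


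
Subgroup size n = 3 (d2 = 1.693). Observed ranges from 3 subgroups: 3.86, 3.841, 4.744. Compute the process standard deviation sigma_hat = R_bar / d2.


R_bar = (3.86 + 3.841 + 4.744) / 3
R_bar = 12.445 / 3 = 4.1483333
sigma_hat = R_bar / d2 = 4.1483333 / 1.693 = 2.4503

2.4503


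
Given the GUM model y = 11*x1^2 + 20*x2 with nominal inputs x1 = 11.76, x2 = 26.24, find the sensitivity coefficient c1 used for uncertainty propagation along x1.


y = 11*x1^2 + 20*x2
dy/dx1 = 2*11*x1
Evaluate at x1 = 11.76: c1 = 22 * 11.76
c1 = 258.7200

258.7200


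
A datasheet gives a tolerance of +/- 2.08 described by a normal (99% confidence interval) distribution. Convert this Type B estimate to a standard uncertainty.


u_B = half_width / 2.576
u_B = 2.08 / 2.576
u_B = 0.8075

0.8075


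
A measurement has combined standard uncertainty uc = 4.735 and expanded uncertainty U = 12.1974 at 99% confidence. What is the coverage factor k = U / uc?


k = U / uc
k = 12.1974 / 4.735
k = 2.576

2.576


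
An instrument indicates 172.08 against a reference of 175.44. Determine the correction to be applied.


Correction = standard - reading
= 175.44 - 172.08
= 3.3600

3.3600


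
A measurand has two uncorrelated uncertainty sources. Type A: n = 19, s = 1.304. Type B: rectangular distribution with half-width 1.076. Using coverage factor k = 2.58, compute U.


u_A = s / sqrt(n) = 1.304 / sqrt(19) = 0.29915812
u_B = half_width / sqrt(3) = 1.076 / sqrt(3) = 0.62122889
uc = sqrt(u_A^2 + u_B^2) = sqrt(0.29915812^2 + 0.62122889^2) = 0.68950773
U = k * uc = 2.58 * 0.68950773
U = 1.7789

1.7789


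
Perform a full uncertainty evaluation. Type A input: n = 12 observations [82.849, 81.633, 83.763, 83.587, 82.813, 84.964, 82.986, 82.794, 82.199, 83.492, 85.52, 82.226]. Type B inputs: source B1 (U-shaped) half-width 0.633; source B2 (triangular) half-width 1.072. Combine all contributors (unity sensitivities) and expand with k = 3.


mean = (82.849 + 81.633 + 83.763 + 83.587 + 82.813 + 84.964 + 82.986 + 82.794 + 82.199 + 83.492 + 85.52 + 82.226) / 12 = 83.2355
s = sqrt(sum((x - mean)^2)/(n-1)) = 1.1249543
u_A = s / sqrt(n) = 1.1249543 / sqrt(12) = 0.32474633
u_B1 = 0.633 / sqrt(2) = 0.44759859
u_B2 = 1.072 / sqrt(6) = 0.43764217
uc = sqrt(0.32474633^2 + 0.44759859^2 + 0.43764217^2) = 0.70522007
U = k * uc = 3 * 0.70522007
U = 2.1157

2.1157


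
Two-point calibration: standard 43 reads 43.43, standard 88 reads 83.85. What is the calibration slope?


slope = (y2 - y1) / (x2 - x1)
= (83.85 - 43.43) / (88 - 43)
= 40.4200 / 45
= 0.8982

0.8982


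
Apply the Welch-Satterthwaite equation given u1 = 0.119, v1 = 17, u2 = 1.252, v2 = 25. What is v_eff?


uc = sqrt(u1^2 + u2^2) = sqrt(0.119^2 + 1.252^2) = 1.2576426
v_eff = uc^4 / (u1^4/v1 + u2^4/v2)
= 1.2576426^4 / (0.119^4/17 + 1.252^4/25)
= 2.5016639 / 0.098294548
v_eff = 25.4507

25.4507


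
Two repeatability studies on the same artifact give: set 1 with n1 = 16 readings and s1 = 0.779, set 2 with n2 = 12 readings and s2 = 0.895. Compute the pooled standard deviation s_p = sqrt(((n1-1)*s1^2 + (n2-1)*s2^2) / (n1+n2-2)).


s_p = sqrt(((n1-1)*s1^2 + (n2-1)*s2^2) / (n1+n2-2))
numerator = (16-1)*0.779^2 + (12-1)*0.895^2 = 9.102615 + 8.811275 = 17.91389
denominator = 16 + 12 - 2 = 26
s_p^2 = 17.91389 / 26 = 0.68899577
s_p = sqrt(0.68899577) = 0.8301

0.8301


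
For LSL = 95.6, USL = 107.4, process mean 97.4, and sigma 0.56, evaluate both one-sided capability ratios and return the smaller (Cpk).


Cpu = (USL - mean) / (3*sigma) = (107.4 - 97.4) / (3*0.56) = 5.9524
Cpl = (mean - LSL) / (3*sigma) = (97.4 - 95.6) / (3*0.56) = 1.0714
Cpk = min(Cpu, Cpl) = 1.0714

1.0714


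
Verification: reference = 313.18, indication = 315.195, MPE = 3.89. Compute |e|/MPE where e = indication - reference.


e = indication - reference = 315.195 - 313.18 = 2.0150
|e| = 2.0150
ratio = |e| / MPE = 2.0150 / 3.89
ratio = 0.5180

0.5180


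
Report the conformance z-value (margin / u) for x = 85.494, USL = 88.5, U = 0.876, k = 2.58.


u = U / k = 0.876 / 2.58 = 0.33953488
margin = |USL - x| = |88.5 - 85.494| = 3.006
z = margin / u = 3.006 / 0.33953488
z = 8.8533

8.8533


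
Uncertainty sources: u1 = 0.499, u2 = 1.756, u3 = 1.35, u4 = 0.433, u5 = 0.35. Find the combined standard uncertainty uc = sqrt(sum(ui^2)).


uc = sqrt(0.499^2 + 1.756^2 + 1.35^2 + 0.433^2 + 0.35^2)
uc = sqrt(5.465026)
uc = 2.3377

2.3377


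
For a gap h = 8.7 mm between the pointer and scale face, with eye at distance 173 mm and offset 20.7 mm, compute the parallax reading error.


error = h * offset / d
= 8.7 * 20.7 / 173
= 1.0410

1.0410


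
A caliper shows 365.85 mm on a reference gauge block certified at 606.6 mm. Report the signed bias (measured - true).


Systematic error = measured - true
= 365.85 - 606.6
= -240.7500

-240.7500


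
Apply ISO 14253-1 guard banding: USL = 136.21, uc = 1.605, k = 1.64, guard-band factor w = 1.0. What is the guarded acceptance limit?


U = k * uc = 1.64 * 1.605 = 2.6322
guard band g = w * U = 1.0 * 2.6322 = 2.6322
AL = USL - g = 136.21 - 2.6322
AL = 133.5778

133.5778


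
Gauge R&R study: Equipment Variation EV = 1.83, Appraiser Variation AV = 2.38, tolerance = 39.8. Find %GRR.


GRR = sqrt(EV^2 + AV^2) = sqrt(1.83^2 + 2.38^2) = 3.0022158
%GRR = GRR / tol * 100 = 3.0022158 / 39.8 * 100
%GRR = 7.5433

7.5433


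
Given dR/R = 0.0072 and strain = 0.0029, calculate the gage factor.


GF = (dR/R) / epsilon
= 0.0072 / 0.0029
= 2.4828

2.4828


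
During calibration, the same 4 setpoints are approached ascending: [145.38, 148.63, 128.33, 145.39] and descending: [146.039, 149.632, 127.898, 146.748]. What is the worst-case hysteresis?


|145.38 - 146.039| = 0.6590
|148.63 - 149.632| = 1.0020
|128.33 - 127.898| = 0.4320
|145.39 - 146.748| = 1.3580
hysteresis = max(diffs) = 1.3580

1.3580


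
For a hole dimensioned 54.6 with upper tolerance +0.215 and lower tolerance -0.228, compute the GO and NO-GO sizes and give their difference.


GO = nominal - lower_tol (smallest hole = maximum material condition)
GO = 54.6 - 0.228 = 54.372
NO-GO = nominal + upper_tol (largest hole = least material condition)
NO-GO = 54.6 + 0.215 = 54.815
spread = NO-GO - GO = 54.815 - 54.372 = 0.4430

0.4430


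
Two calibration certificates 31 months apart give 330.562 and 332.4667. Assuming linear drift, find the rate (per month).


rate = (v2 - v1) / months
= (332.4667 - 330.562) / 31
= 1.9047 / 31
= 0.0614

0.0614


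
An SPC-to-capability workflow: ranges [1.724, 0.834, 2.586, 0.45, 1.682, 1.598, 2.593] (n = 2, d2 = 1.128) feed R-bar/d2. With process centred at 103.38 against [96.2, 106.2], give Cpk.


R_bar = (1.724 + 0.834 + 2.586 + 0.45 + 1.682 + 1.598 + 2.593) / 7 = 1.6381429
sigma = R_bar / d2 = 1.6381429 / 1.128 = 1.4522543
Cp = (USL - LSL)/(6*sigma) = (106.2 - 96.2)/(6*1.4522543) = 1.1476
Cpu = (106.2 - 103.38)/(3*1.4522543) = 0.6473
Cpl = (103.38 - 96.2)/(3*1.4522543) = 1.6480
Cpk = min(Cpu, Cpl) = 0.6473

0.6473
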